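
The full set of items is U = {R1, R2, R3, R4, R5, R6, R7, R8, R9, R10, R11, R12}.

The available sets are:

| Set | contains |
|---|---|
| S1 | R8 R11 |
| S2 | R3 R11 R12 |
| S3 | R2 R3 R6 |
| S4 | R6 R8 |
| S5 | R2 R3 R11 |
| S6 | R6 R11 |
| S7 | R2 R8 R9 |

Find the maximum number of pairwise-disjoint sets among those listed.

2

S4, S5 are pairwise disjoint (S4={R6,R8}; S5={R2,R3,R11}).
Every remaining set overlaps one of these, and no 3 of the listed sets are pairwise disjoint, so 2 is the maximum.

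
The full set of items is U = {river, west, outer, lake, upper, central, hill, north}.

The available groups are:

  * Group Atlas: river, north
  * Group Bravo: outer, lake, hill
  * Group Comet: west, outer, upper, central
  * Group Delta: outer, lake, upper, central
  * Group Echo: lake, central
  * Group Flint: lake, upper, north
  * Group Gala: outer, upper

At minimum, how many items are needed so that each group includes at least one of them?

H = {outer, lake, north} meets every group (each contains at least one member of H), and |H| = 3.
The groups Atlas, Echo, Gala are pairwise disjoint, so any hitting set needs a separate item for each — at least 3. Hence 3 is optimal.

3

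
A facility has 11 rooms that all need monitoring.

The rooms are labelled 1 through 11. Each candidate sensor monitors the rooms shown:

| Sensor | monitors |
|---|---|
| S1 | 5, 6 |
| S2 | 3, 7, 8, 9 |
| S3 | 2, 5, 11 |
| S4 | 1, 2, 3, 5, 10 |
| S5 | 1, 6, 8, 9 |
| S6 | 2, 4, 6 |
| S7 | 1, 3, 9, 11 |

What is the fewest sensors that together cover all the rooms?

4

Take {S2, S4, S6, S7}. Their union is {1, 2, 3, 4, 5, 6, 7, 8, 9, 10, 11}, which is all 11 rooms.
No 3 of the 7 sensors cover everything (all 35 combinations miss at least one room), so 4 is optimal.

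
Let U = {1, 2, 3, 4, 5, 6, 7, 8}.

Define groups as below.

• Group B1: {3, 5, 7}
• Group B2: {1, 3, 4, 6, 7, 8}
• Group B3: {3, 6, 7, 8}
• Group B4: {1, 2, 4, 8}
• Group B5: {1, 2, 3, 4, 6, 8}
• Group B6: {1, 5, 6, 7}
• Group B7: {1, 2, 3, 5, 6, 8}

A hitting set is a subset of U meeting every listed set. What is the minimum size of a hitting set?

2

Take H = {5, 8}. Each listed group contains at least one of these, so H is a hitting set of size 2.
The groups B1, B4 are pairwise disjoint, so any hitting set needs a separate element for each — at least 2. Hence 2 is optimal.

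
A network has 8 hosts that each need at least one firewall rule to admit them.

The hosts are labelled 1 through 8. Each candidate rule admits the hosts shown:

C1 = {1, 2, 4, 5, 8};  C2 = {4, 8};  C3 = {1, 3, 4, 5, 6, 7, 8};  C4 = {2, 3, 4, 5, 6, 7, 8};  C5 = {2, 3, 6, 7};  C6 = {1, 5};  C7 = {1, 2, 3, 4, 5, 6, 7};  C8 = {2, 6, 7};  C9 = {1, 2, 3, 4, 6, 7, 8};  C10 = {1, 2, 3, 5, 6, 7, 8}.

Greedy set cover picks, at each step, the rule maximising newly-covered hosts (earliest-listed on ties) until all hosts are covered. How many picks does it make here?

2

Greedy: pick C3 (covers 7 new) → pick C1 (covers 1 new). Total picks: 2.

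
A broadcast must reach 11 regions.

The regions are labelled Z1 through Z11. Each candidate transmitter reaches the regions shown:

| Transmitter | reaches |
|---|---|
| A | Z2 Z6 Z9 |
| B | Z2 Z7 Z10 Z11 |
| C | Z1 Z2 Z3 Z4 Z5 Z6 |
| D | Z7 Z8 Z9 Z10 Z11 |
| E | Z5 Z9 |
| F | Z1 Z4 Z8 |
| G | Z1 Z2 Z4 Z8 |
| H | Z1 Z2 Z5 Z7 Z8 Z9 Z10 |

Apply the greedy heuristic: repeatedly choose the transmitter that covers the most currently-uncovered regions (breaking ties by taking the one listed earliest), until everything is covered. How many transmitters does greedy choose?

Greedy: pick H (covers 7 new) → pick C (covers 3 new) → pick B (covers 1 new). Total picks: 3.
(The true minimum cover uses only 2 transmitters, so greedy is not optimal here.)

3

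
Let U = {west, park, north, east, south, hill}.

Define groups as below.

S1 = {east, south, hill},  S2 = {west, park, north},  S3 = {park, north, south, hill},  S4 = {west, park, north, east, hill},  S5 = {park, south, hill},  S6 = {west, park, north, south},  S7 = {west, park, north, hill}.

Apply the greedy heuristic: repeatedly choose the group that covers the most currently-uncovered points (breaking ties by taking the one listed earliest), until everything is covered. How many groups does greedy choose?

2

Greedy: pick S4 (covers 5 new) → pick S1 (covers 1 new). Total picks: 2.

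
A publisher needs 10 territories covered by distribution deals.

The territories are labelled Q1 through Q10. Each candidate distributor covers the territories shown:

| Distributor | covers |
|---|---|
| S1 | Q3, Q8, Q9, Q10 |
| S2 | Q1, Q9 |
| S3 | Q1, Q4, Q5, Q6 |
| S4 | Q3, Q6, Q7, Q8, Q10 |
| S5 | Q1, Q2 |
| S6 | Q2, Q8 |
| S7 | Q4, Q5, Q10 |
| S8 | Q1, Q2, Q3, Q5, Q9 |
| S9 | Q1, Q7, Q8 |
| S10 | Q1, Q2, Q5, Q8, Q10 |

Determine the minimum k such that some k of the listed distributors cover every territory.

3

S4 and S7 and S8 together: S4 ∪ S7 ∪ S8 = {Q1, Q2, Q3, Q4, Q5, Q6, Q7, Q8, Q9, Q10} — every territory is covered.
No 2 of the 10 distributors cover everything (all 45 combinations miss at least one territory), so 3 is optimal.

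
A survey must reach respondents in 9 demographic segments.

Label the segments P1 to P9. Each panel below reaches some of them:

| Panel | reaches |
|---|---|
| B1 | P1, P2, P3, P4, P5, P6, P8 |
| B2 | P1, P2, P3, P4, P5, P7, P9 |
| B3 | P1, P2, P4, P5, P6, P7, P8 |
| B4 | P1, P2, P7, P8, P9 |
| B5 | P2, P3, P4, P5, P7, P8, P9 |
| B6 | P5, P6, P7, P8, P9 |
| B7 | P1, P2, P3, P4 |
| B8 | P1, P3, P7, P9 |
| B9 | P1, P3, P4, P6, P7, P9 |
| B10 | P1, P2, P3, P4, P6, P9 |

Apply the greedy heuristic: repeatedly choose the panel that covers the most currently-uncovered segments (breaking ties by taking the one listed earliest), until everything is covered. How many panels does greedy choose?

Greedy: pick B1 (covers 7 new) → pick B2 (covers 2 new). Total picks: 2.

2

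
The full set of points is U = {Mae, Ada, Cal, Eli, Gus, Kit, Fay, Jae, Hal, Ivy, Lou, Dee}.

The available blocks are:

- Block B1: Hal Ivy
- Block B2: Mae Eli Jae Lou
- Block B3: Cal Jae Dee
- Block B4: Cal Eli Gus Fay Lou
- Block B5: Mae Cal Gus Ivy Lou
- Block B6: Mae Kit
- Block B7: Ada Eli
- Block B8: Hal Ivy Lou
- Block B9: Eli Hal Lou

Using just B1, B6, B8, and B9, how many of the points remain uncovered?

6

Union of B1, B6, B8, B9 = {Mae, Eli, Kit, Hal, Ivy, Lou}.
Not covered: Ada, Cal, Gus, Fay, Jae, Dee — 6 points.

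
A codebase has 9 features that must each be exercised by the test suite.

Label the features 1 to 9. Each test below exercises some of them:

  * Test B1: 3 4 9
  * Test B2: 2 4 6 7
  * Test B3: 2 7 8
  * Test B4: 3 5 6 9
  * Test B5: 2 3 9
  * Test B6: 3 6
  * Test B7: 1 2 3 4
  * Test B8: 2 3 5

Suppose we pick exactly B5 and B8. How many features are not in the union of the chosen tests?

Union of B5, B8 = {2, 3, 5, 9}.
Not covered: 1, 4, 6, 7, 8 — 5 features.

5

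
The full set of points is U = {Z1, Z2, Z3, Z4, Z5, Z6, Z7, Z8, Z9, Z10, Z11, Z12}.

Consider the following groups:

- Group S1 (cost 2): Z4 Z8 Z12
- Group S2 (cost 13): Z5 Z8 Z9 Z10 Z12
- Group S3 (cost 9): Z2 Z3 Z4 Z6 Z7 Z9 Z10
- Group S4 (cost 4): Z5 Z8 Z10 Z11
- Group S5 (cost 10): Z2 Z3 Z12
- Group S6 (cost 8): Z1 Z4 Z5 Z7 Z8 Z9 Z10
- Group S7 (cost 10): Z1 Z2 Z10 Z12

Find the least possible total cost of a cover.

S1, S3, S4, S6 together cover every point (S1 ∪ S3 ∪ S4 ∪ S6 = {Z1, Z2, Z3, Z4, Z5, Z6, Z7, Z8, Z9, Z10, Z11, Z12}); total cost 2 + 9 + 4 + 8 = 23.
No covering selection has total cost below 23.

23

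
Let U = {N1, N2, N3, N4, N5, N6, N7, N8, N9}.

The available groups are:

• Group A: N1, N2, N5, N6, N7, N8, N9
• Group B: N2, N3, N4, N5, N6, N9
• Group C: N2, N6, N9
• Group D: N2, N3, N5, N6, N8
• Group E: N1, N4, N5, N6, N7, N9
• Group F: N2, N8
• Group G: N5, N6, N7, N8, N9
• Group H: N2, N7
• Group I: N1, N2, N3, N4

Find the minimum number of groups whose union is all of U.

2

A and I together: A ∪ I = {N1, N2, N3, N4, N5, N6, N7, N8, N9} — every item is covered.
No single group has all 9 items (the largest, A, has 7), so 2 is optimal.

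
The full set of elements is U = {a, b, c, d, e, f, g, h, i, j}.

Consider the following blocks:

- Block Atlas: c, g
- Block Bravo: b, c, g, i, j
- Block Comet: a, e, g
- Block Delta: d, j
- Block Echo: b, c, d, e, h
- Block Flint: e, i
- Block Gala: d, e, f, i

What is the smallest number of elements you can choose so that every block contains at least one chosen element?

The 3 elements {d, e, g} hit every block.
The blocks Atlas, Delta, Flint are pairwise disjoint, so any hitting set needs a separate element for each — at least 3. Hence 3 is optimal.

3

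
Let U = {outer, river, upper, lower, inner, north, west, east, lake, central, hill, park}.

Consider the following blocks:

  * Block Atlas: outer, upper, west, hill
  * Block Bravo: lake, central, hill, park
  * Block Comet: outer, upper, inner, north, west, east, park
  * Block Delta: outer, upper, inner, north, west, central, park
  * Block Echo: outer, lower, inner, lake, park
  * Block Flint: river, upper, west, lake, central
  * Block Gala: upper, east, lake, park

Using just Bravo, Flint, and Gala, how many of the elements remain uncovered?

Union of Bravo, Flint, Gala = {river, upper, west, east, lake, central, hill, park}.
Not covered: outer, lower, inner, north — 4 elements.

4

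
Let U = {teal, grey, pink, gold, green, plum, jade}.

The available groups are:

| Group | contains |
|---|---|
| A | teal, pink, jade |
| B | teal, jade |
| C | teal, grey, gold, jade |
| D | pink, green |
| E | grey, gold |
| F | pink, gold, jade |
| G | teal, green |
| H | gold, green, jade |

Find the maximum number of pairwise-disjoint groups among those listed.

3

B, D, E are pairwise disjoint (B={teal,jade}; D={pink,green}; E={grey,gold}).
Every remaining group overlaps one of these, and no 4 of the listed groups are pairwise disjoint, so 3 is the maximum.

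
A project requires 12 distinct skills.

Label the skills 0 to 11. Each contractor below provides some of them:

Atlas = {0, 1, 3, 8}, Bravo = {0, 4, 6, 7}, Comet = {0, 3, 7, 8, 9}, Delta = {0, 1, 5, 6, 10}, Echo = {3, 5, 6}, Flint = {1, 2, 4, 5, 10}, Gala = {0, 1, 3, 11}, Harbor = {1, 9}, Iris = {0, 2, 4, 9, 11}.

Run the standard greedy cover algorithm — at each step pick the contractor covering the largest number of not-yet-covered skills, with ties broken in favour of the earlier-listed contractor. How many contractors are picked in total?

4

Greedy: pick Comet (covers 5 new) → pick Flint (covers 5 new) → pick Bravo (covers 1 new) → pick Gala (covers 1 new). Total picks: 4.
(The true minimum cover uses only 3 contractors, so greedy is not optimal here.)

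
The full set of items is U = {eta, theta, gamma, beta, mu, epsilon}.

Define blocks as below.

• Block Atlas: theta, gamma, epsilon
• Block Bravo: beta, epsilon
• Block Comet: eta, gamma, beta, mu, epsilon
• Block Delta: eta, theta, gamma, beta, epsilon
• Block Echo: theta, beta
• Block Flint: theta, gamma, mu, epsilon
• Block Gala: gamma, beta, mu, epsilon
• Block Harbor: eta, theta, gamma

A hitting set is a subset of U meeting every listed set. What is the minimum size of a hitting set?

2

Take H = {theta, beta}. Each listed block contains at least one of these, so H is a hitting set of size 2.
The blocks Bravo, Harbor are pairwise disjoint, so any hitting set needs a separate item for each — at least 2. Hence 2 is optimal.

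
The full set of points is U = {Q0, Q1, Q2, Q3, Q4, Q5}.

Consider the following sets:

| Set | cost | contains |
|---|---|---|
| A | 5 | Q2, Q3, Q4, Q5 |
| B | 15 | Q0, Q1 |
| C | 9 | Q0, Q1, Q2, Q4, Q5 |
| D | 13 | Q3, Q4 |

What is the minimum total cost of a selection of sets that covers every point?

A, C together cover every point (A ∪ C = {Q0, Q1, Q2, Q3, Q4, Q5}); total cost 5 + 9 = 14.
No covering selection has total cost below 14.

14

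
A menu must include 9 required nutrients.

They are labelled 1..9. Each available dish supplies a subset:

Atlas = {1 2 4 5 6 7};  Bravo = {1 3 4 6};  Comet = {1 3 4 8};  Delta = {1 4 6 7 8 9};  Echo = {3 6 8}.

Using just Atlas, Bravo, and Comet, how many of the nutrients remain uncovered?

Union of Atlas, Bravo, Comet = {1, 2, 3, 4, 5, 6, 7, 8}.
Not covered: 9 — 1 nutrient.

1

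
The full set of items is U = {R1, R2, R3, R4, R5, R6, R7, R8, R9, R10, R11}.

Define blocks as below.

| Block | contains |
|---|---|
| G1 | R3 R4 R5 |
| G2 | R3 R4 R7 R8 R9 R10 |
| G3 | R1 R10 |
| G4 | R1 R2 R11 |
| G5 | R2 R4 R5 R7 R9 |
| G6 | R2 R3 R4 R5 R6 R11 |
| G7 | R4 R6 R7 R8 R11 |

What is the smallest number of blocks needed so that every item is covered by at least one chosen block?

3

G2 and G4 and G6 together: G2 ∪ G4 ∪ G6 = {R1, R2, R3, R4, R5, R6, R7, R8, R9, R10, R11} — every item is covered.
No 2 of the 7 blocks cover everything (all 21 combinations miss at least one item), so 3 is optimal.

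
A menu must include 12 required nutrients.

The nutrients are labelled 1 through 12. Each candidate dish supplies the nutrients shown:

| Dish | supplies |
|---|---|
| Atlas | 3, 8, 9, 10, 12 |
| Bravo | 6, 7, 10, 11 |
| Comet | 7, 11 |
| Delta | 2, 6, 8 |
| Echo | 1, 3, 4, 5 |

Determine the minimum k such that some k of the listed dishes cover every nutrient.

Take {Atlas, Bravo, Delta, Echo}. Their union is {1, 2, 3, 4, 5, 6, 7, 8, 9, 10, 11, 12}, which is all 12 nutrients.
Only Delta contains 2, so Delta is forced; the remaining 9 nutrients need at least 3 more dishes (each remaining dish adds at most 4) — so at least 4 dishes are needed, and 4 is optimal.

4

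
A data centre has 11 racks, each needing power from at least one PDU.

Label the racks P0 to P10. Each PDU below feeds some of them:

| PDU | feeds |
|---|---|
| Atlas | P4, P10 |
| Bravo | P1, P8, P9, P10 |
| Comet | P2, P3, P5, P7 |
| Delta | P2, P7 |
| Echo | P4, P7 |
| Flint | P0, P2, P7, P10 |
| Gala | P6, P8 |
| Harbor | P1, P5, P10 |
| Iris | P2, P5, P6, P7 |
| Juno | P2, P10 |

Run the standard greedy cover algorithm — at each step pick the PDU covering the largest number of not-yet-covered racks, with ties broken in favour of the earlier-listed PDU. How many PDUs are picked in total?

5

Greedy: pick Bravo (covers 4 new) → pick Comet (covers 4 new) → pick Atlas (covers 1 new) → pick Flint (covers 1 new) → pick Gala (covers 1 new). Total picks: 5.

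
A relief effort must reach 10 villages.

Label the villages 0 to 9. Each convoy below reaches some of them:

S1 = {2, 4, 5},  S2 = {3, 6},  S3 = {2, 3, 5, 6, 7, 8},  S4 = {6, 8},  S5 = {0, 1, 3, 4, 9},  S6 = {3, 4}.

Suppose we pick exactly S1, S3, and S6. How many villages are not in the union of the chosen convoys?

Union of S1, S3, S6 = {2, 3, 4, 5, 6, 7, 8}.
Not covered: 0, 1, 9 — 3 villages.

3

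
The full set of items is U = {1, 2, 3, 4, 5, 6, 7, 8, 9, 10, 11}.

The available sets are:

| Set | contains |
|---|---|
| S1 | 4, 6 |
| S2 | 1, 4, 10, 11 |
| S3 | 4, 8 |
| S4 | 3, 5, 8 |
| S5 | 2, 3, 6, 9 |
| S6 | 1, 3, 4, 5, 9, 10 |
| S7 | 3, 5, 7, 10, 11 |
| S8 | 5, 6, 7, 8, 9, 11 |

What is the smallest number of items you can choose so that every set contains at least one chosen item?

Take H = {4, 5, 9}. Each listed set contains at least one of these, so H is a hitting set of size 3.
No choice of 2 items meets every set, so 3 is the minimum.

3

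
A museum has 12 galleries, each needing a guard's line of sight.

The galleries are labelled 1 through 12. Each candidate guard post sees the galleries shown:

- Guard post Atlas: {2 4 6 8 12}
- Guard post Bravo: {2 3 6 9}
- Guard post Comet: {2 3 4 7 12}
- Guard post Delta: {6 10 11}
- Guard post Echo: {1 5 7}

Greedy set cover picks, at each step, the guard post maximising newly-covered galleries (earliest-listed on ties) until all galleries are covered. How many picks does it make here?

4

Greedy: pick Atlas (covers 5 new) → pick Echo (covers 3 new) → pick Bravo (covers 2 new) → pick Delta (covers 2 new). Total picks: 4.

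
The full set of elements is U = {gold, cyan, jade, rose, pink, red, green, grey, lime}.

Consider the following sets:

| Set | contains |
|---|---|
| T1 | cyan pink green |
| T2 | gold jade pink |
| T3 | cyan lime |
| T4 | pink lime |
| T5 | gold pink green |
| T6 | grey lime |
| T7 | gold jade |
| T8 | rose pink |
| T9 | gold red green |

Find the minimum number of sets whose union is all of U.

5

Take {T1, T6, T7, T8, T9}. Their union is {gold, cyan, jade, rose, pink, red, green, grey, lime}, which is all 9 elements.
No 4 of the 9 sets cover everything (all 126 combinations miss at least one element), so 5 is optimal.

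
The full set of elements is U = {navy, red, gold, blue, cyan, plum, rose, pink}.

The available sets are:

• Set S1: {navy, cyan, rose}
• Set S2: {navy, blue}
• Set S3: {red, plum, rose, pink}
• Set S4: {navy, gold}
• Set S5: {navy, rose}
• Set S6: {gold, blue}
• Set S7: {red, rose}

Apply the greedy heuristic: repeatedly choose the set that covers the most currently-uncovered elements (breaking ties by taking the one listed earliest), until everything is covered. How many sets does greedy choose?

Greedy: pick S3 (covers 4 new) → pick S1 (covers 2 new) → pick S6 (covers 2 new). Total picks: 3.

3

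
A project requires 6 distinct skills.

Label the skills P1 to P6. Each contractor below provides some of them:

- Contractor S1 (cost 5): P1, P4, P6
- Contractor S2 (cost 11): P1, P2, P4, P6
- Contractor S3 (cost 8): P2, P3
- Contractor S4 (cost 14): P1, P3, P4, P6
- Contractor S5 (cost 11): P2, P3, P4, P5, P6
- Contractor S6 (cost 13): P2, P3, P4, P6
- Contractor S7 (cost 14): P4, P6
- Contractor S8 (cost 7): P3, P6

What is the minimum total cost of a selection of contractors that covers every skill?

16

S1, S5 together cover every skill (S1 ∪ S5 = {P1, P2, P3, P4, P5, P6}); total cost 5 + 11 = 16.
No covering selection has total cost below 16.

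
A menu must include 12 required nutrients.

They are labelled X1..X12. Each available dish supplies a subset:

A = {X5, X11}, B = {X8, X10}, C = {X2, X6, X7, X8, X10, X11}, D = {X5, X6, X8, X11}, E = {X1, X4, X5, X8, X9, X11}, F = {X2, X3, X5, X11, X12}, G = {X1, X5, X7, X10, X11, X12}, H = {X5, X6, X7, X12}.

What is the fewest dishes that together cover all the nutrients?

Take {C, E, F}. Their union is {X1, X2, X3, X4, X5, X6, X7, X8, X9, X10, X11, X12}, which is all 12 nutrients.
Only F contains X3, so F is forced; the remaining 7 nutrients need at least 2 more dishes (each remaining dish adds at most 4) — so at least 3 dishes are needed, and 3 is optimal.

3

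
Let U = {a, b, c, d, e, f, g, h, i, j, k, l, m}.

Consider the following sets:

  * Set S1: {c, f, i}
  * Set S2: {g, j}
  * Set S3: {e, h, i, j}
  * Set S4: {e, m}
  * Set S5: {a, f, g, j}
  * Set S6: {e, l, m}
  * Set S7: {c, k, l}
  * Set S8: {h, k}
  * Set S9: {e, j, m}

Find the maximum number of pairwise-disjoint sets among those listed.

S1, S2, S4, S8 are pairwise disjoint (S1={c,f,i}; S2={g,j}; S4={e,m}; S8={h,k}).
Every remaining set overlaps one of these, and no 5 of the listed sets are pairwise disjoint, so 4 is the maximum.

4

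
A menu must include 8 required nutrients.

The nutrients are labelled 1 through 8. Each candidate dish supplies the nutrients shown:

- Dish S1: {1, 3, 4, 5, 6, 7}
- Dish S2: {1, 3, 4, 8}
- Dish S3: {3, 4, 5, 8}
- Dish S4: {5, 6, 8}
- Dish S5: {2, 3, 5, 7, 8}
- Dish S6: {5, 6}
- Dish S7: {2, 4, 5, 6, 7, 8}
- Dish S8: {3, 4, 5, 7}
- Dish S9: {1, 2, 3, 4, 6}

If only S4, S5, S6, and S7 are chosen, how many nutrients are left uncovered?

1

Union of S4, S5, S6, S7 = {2, 3, 4, 5, 6, 7, 8}.
Not covered: 1 — 1 nutrient.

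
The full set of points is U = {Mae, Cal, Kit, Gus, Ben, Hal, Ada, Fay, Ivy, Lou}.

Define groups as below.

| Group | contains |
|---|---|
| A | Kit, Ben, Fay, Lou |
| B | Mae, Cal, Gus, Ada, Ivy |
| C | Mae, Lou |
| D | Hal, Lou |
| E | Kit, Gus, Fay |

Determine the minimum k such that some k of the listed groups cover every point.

3

A, B, and D cover everything between them: the union {Mae, Cal, Kit, Gus, Ben, Hal, Ada, Fay, Ivy, Lou} is all of U.
Only B contains Cal, so B is forced; the remaining 5 points need at least 2 more groups (each remaining group adds at most 4) — so at least 3 groups are needed, and 3 is optimal.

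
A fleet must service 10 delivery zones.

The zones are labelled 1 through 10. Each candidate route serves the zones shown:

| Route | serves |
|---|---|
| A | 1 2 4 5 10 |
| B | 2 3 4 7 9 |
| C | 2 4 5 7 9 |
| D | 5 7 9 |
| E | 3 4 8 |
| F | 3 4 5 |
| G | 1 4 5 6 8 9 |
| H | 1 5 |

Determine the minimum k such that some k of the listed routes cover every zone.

Take {A, B, G}. Their union is {1, 2, 3, 4, 5, 6, 7, 8, 9, 10}, which is all 10 zones.
Only G contains 6, so G is forced; the remaining 4 zones need at least 2 more routes (each remaining route adds at most 3) — so at least 3 routes are needed, and 3 is optimal.

3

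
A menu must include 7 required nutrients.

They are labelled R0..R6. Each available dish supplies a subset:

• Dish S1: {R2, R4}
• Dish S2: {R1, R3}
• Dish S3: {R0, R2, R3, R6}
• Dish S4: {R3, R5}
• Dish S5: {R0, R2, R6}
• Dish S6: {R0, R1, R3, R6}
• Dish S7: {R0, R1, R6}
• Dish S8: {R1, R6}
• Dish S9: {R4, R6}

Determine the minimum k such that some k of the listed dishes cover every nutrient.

3

Take {S1, S4, S6}. Their union is {R0, R1, R2, R3, R4, R5, R6}, which is all 7 nutrients.
Only S4 contains R5, so S4 is forced; the remaining 5 nutrients need at least 2 more dishes (each remaining dish adds at most 3) — so at least 3 dishes are needed, and 3 is optimal.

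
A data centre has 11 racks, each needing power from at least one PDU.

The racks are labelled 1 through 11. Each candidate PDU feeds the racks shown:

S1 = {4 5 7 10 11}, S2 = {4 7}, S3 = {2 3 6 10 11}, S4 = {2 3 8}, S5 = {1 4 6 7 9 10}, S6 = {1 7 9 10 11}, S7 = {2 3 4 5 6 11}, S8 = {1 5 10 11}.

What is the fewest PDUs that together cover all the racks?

3

Take {S4, S5, S7}. Their union is {1, 2, 3, 4, 5, 6, 7, 8, 9, 10, 11}, which is all 11 racks.
Only S4 contains 8, so S4 is forced; the remaining 8 racks need at least 2 more PDUs (each remaining PDU adds at most 6) — so at least 3 PDUs are needed, and 3 is optimal.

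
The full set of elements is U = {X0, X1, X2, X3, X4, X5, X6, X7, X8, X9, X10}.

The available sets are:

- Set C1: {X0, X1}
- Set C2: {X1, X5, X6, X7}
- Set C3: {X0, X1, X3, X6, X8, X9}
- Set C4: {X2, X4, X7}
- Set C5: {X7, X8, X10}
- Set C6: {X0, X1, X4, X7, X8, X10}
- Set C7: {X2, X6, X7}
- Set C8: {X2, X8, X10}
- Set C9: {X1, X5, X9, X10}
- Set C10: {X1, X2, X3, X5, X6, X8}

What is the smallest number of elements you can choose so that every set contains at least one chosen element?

The 3 elements {X1, X2, X10} hit every set.
No choice of 2 elements meets every set, so 3 is the minimum.

3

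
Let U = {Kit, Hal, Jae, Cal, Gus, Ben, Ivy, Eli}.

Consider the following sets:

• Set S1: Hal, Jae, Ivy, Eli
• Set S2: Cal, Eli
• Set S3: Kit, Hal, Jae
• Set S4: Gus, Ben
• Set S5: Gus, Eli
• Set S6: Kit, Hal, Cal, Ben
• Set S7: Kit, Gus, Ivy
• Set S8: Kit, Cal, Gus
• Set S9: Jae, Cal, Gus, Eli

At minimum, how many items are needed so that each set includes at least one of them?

3

The 3 items {Kit, Ben, Eli} hit every set.
The sets S2, S3, S4 are pairwise disjoint, so any hitting set needs a separate item for each — at least 3. Hence 3 is optimal.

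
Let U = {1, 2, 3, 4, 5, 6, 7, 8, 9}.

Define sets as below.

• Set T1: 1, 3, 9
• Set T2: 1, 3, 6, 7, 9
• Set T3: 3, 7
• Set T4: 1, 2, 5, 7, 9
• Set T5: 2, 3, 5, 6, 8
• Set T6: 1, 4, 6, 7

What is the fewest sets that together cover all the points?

T4 and T5 and T6 together: T4 ∪ T5 ∪ T6 = {1, 2, 3, 4, 5, 6, 7, 8, 9} — every point is covered.
Only T6 contains 4, so T6 is forced; the remaining 5 points need at least 2 more sets (each remaining set adds at most 4) — so at least 3 sets are needed, and 3 is optimal.

3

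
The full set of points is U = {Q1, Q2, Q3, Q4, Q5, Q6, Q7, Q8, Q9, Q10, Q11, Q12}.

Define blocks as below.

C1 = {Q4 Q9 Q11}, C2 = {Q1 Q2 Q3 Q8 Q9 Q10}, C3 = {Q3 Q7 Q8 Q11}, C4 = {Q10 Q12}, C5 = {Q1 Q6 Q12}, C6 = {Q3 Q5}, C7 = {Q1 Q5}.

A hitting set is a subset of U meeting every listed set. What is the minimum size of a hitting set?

The 4 points {Q1, Q3, Q4, Q12} hit every block.
No choice of 3 points meets every block, so 4 is the minimum.

4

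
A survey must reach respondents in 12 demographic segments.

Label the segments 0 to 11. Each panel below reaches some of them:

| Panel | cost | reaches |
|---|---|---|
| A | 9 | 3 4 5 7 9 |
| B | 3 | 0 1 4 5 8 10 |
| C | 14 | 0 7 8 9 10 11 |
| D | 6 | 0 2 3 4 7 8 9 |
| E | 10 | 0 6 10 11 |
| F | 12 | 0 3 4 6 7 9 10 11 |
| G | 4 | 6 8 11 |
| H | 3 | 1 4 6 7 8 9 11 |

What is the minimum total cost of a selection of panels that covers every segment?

B, D, H together cover every segment (B ∪ D ∪ H = {0, 1, 2, 3, 4, 5, 6, 7, 8, 9, 10, 11}); total cost 3 + 6 + 3 = 12.
No covering selection has total cost below 12.

12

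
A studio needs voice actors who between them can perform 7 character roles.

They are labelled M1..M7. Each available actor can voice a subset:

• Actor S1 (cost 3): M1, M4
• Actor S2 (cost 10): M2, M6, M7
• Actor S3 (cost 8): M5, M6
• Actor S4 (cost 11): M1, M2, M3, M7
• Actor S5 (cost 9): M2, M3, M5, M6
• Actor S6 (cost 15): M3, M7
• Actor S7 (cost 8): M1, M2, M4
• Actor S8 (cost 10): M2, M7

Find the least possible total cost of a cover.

S1, S3, S4 together cover every role (S1 ∪ S3 ∪ S4 = {M1, M2, M3, M4, M5, M6, M7}); total cost 3 + 8 + 11 = 22.
No covering selection has total cost below 22.

22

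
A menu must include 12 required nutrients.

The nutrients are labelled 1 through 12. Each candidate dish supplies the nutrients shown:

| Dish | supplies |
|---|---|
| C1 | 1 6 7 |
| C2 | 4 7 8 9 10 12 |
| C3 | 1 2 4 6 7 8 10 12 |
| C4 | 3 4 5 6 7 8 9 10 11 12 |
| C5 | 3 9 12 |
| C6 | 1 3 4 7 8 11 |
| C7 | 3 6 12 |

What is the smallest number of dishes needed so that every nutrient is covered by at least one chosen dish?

2

Take {C3, C4}. Their union is {1, 2, 3, 4, 5, 6, 7, 8, 9, 10, 11, 12}, which is all 12 nutrients.
No single dish has all 12 nutrients (the largest, C4, has 10), so 2 is optimal.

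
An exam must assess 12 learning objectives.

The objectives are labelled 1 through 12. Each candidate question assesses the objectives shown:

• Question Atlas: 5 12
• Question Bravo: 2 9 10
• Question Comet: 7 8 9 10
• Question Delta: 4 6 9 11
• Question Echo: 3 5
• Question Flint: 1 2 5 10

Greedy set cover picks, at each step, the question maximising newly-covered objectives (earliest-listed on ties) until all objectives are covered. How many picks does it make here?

5

Greedy: pick Comet (covers 4 new) → pick Delta (covers 3 new) → pick Flint (covers 3 new) → pick Atlas (covers 1 new) → pick Echo (covers 1 new). Total picks: 5.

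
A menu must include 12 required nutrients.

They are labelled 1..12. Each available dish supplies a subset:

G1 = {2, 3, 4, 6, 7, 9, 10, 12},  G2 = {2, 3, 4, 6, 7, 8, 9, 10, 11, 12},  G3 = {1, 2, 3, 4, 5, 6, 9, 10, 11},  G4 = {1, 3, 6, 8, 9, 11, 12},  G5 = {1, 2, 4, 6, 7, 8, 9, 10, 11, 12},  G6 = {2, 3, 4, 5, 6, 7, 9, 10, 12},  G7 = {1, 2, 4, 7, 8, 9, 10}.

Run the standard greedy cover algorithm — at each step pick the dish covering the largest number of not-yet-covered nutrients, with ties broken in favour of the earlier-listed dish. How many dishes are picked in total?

Greedy: pick G2 (covers 10 new) → pick G3 (covers 2 new). Total picks: 2.

2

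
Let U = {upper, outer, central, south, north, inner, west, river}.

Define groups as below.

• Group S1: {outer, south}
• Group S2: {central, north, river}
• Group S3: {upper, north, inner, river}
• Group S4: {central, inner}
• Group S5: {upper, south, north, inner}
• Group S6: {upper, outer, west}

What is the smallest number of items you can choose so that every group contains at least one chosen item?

The 3 items {outer, inner, river} hit every group.
No choice of 2 items meets every group, so 3 is the minimum.

3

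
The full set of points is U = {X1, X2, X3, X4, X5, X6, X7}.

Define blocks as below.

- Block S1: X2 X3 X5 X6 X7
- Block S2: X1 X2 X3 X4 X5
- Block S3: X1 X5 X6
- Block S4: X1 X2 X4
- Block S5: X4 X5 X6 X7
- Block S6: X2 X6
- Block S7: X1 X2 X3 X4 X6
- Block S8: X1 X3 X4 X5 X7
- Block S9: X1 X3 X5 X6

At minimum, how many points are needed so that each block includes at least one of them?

The 2 points {X4, X6} hit every block.
The blocks S6, S8 are pairwise disjoint, so any hitting set needs a separate point for each — at least 2. Hence 2 is optimal.

2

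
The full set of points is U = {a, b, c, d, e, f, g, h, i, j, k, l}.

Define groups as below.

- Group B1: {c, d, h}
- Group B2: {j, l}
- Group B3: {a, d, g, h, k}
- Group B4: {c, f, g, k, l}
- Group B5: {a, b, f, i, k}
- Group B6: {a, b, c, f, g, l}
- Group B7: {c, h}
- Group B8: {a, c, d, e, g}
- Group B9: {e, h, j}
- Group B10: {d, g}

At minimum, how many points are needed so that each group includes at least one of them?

4

The 4 points {g, h, k, l} hit every group.
The groups B2, B5, B7, B10 are pairwise disjoint, so any hitting set needs a separate point for each — at least 4. Hence 4 is optimal.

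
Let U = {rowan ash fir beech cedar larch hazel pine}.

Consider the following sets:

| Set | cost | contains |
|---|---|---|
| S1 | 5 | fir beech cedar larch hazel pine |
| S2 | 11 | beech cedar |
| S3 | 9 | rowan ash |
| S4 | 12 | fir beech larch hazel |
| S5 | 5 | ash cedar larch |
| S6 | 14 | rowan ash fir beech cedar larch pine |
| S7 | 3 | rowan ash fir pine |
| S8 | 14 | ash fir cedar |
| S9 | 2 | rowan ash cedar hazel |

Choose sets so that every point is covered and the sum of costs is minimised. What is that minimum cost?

7

S1, S9 together cover every point (S1 ∪ S9 = {rowan, ash, fir, beech, cedar, larch, hazel, pine}); total cost 5 + 2 = 7.
No covering selection has total cost below 7.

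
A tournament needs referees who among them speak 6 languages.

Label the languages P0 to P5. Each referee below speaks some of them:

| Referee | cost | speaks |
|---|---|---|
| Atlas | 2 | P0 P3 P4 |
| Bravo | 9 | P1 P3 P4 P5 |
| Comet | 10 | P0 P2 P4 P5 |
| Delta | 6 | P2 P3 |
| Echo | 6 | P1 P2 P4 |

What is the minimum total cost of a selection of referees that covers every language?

17

Atlas, Bravo, Echo together cover every language (Atlas ∪ Bravo ∪ Echo = {P0, P1, P2, P3, P4, P5}); total cost 2 + 9 + 6 = 17.
No covering selection has total cost below 17.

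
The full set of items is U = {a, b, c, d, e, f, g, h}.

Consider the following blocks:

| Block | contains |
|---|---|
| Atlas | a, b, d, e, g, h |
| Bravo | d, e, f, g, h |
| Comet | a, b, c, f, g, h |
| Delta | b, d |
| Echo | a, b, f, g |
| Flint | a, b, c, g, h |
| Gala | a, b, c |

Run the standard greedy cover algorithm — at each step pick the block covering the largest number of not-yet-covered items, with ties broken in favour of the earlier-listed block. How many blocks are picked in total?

2

Greedy: pick Atlas (covers 6 new) → pick Comet (covers 2 new). Total picks: 2.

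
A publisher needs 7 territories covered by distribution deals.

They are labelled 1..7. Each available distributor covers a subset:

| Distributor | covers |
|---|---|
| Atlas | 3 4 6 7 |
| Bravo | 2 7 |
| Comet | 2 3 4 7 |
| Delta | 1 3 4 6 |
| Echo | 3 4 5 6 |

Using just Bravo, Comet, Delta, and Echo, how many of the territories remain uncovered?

0

Union of Bravo, Comet, Delta, Echo = {1, 2, 3, 4, 5, 6, 7} — that's every territory, so 0 are uncovered.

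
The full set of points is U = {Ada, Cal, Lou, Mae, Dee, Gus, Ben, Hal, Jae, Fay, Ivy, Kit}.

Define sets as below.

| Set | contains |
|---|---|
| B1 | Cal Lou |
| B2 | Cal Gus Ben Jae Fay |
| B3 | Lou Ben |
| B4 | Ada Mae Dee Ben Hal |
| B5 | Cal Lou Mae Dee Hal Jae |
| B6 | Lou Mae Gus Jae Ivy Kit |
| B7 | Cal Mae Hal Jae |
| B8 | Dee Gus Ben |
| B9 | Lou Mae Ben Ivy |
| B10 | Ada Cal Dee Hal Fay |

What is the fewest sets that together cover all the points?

3

B3 and B6 and B10 together: B3 ∪ B6 ∪ B10 = {Ada, Cal, Lou, Mae, Dee, Gus, Ben, Hal, Jae, Fay, Ivy, Kit} — every point is covered.
Only B6 contains Kit, so B6 is forced; the remaining 6 points need at least 2 more sets (each remaining set adds at most 5) — so at least 3 sets are needed, and 3 is optimal.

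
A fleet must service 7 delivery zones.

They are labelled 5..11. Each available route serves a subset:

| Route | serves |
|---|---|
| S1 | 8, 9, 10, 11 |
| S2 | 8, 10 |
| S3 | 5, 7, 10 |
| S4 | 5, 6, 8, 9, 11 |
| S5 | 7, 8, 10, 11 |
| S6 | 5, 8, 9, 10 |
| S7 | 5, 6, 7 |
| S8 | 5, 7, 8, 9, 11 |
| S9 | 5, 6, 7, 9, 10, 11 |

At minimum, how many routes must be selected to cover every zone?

S6 and S9 together: S6 ∪ S9 = {5, 6, 7, 8, 9, 10, 11} — every zone is covered.
No single route has all 7 zones (the largest, S9, has 6), so 2 is optimal.

2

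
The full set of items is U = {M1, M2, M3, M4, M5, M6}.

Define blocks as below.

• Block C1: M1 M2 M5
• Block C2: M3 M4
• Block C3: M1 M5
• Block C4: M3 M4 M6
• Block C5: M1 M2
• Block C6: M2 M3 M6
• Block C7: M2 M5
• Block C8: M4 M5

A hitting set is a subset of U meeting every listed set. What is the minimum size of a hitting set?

3

The 3 items {M2, M4, M5} hit every block.
No choice of 2 items meets every block, so 3 is the minimum.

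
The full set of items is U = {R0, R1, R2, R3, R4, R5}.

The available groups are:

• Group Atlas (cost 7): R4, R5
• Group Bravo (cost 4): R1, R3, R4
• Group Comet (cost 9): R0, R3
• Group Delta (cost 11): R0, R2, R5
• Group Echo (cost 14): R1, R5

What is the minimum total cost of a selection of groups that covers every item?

Bravo, Delta together cover every item (Bravo ∪ Delta = {R0, R1, R2, R3, R4, R5}); total cost 4 + 11 = 15.
No covering selection has total cost below 15.

15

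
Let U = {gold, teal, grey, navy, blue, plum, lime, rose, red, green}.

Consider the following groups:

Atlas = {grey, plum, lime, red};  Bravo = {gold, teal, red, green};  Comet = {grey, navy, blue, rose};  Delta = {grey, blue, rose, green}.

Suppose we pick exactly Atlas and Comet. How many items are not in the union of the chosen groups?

Union of Atlas, Comet = {grey, navy, blue, plum, lime, rose, red}.
Not covered: gold, teal, green — 3 items.

3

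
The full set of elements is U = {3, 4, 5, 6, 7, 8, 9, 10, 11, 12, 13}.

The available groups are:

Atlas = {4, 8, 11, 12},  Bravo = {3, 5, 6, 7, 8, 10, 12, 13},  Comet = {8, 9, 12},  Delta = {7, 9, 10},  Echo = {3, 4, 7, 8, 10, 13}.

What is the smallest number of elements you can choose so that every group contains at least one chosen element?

2

The 2 elements {8, 10} hit every group.
The groups Atlas, Delta are pairwise disjoint, so any hitting set needs a separate element for each — at least 2. Hence 2 is optimal.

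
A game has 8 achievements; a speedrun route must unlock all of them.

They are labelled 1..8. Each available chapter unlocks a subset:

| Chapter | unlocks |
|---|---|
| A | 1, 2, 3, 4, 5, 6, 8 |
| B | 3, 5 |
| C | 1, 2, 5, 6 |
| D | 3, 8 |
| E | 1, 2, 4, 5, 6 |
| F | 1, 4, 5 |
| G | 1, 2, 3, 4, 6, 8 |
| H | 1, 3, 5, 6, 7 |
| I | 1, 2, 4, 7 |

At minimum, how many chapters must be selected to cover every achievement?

2

Take {A, H}. Their union is {1, 2, 3, 4, 5, 6, 7, 8}, which is all 8 achievements.
No single chapter has all 8 achievements (the largest, A, has 7), so 2 is optimal.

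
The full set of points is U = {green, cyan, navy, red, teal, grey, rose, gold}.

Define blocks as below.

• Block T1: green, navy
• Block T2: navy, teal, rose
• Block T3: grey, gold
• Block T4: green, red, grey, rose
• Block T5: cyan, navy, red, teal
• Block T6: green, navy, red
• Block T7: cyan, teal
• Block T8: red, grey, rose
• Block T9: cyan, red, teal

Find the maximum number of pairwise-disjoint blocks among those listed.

3

T1, T3, T7 are pairwise disjoint (T1={green,navy}; T3={grey,gold}; T7={cyan,teal}).
Every remaining block overlaps one of these, and no 4 of the listed blocks are pairwise disjoint, so 3 is the maximum.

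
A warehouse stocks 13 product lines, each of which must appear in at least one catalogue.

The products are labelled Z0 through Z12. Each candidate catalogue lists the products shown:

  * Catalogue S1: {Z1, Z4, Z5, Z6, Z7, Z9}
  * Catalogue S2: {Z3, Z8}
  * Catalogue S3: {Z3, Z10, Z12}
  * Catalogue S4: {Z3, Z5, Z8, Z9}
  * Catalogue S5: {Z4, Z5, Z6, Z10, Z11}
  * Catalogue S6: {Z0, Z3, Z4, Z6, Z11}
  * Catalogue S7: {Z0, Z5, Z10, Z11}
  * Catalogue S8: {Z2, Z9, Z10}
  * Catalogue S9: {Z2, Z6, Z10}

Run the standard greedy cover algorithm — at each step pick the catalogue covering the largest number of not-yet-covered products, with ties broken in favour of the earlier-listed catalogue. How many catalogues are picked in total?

5

Greedy: pick S1 (covers 6 new) → pick S3 (covers 3 new) → pick S6 (covers 2 new) → pick S2 (covers 1 new) → pick S8 (covers 1 new). Total picks: 5.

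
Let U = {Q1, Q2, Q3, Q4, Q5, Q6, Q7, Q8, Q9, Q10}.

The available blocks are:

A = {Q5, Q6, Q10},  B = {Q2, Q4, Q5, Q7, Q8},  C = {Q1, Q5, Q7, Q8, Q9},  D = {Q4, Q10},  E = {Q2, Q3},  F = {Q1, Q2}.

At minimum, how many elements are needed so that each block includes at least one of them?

3

H = {Q2, Q9, Q10} meets every block (each contains at least one member of H), and |H| = 3.
The blocks C, D, E are pairwise disjoint, so any hitting set needs a separate element for each — at least 3. Hence 3 is optimal.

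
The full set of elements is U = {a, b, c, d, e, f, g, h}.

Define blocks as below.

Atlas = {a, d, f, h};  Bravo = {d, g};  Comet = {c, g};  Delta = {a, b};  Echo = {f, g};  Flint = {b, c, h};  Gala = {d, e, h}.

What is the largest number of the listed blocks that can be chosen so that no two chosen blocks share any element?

Delta, Echo, Gala are pairwise disjoint (Delta={a,b}; Echo={f,g}; Gala={d,e,h}).
Every remaining block overlaps one of these, and no 4 of the listed blocks are pairwise disjoint, so 3 is the maximum.

3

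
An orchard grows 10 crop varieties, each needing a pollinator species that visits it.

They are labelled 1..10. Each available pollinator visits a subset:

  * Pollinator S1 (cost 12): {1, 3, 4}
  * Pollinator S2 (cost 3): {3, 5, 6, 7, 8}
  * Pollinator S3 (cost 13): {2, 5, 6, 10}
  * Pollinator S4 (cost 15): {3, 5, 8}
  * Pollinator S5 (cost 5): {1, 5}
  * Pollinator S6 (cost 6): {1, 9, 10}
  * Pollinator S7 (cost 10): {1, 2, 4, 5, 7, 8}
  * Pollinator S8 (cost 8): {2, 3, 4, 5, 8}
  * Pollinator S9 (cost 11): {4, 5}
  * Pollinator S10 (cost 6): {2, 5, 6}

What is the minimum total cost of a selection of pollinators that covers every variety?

S2, S6, S8 together cover every variety (S2 ∪ S6 ∪ S8 = {1, 2, 3, 4, 5, 6, 7, 8, 9, 10}); total cost 3 + 6 + 8 = 17.
No covering selection has total cost below 17.

17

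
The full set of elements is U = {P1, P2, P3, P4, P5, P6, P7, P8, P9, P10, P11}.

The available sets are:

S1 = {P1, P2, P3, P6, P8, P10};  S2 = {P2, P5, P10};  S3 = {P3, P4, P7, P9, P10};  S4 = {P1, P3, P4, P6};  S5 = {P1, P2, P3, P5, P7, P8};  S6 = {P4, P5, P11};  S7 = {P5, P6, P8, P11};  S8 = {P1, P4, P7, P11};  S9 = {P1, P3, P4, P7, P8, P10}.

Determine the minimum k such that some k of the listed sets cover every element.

S1 and S3 and S6 together: S1 ∪ S3 ∪ S6 = {P1, P2, P3, P4, P5, P6, P7, P8, P9, P10, P11} — every element is covered.
Only S3 contains P9, so S3 is forced; the remaining 6 elements need at least 2 more sets (each remaining set adds at most 4) — so at least 3 sets are needed, and 3 is optimal.

3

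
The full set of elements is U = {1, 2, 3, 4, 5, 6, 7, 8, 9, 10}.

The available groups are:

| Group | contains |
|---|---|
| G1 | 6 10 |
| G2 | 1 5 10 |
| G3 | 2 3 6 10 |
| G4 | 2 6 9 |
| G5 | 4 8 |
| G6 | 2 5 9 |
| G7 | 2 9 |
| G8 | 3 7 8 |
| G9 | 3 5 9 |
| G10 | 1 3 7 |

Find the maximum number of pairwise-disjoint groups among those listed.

G1, G5, G7, G10 are pairwise disjoint (G1={6,10}; G5={4,8}; G7={2,9}; G10={1,3,7}).
Every remaining group overlaps one of these, and no 5 of the listed groups are pairwise disjoint, so 4 is the maximum.

4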